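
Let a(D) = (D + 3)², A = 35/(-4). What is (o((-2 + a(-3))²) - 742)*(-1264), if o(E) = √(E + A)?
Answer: 937888 - 632*I*√19 ≈ 9.3789e+5 - 2754.8*I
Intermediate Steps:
A = -35/4 (A = 35*(-¼) = -35/4 ≈ -8.7500)
a(D) = (3 + D)²
o(E) = √(-35/4 + E) (o(E) = √(E - 35/4) = √(-35/4 + E))
(o((-2 + a(-3))²) - 742)*(-1264) = (√(-35 + 4*(-2 + (3 - 3)²)²)/2 - 742)*(-1264) = (√(-35 + 4*(-2 + 0²)²)/2 - 742)*(-1264) = (√(-35 + 4*(-2 + 0)²)/2 - 742)*(-1264) = (√(-35 + 4*(-2)²)/2 - 742)*(-1264) = (√(-35 + 4*4)/2 - 742)*(-1264) = (√(-35 + 16)/2 - 742)*(-1264) = (√(-19)/2 - 742)*(-1264) = ((I*√19)/2 - 742)*(-1264) = (I*√19/2 - 742)*(-1264) = (-742 + I*√19/2)*(-1264) = 937888 - 632*I*√19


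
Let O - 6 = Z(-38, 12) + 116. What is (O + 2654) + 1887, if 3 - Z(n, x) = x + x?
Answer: 4642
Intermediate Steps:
Z(n, x) = 3 - 2*x (Z(n, x) = 3 - (x + x) = 3 - 2*x)
O = 101 (O = 6 + ((3 - 2*12) + 116) = 6 + ((3 - 24) + 116) = 6 + (-21 + 116) = 6 + 95 = 101)
(O + 2654) + 1887 = (101 + 2654) + 1887 = 2755 + 1887 = 4642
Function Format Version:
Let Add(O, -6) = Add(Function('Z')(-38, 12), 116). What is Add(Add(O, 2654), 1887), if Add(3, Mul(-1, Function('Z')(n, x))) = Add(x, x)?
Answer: 4642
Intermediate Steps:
Function('Z')(n, x) = Add(3, Mul(-2, x)) (Function('Z')(n, x) = Add(3, Mul(-1, Add(x, x))) = Add(3, Mul(-1, Mul(2, x))) = Add(3, Mul(-2, x)))
O = 101 (O = Add(6, Add(Add(3, Mul(-2, 12)), 116)) = Add(6, Add(Add(3, -24), 116)) = Add(6, Add(-21, 116)) = Add(6, 95) = 101)
Add(Add(O, 2654), 1887) = Add(Add(101, 2654), 1887) = Add(2755, 1887) = 4642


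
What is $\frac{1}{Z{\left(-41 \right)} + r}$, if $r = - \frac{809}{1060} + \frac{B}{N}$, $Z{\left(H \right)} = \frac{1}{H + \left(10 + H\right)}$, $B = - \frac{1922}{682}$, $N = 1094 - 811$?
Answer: $- \frac{59396040}{46747931} \approx -1.2706$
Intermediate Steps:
$N = 283$
$B = - \frac{31}{11}$ ($B = \left(-1922\right) \frac{1}{682} = - \frac{31}{11} \approx -2.8182$)
$Z{\left(H \right)} = \frac{1}{10 + 2 H}$
$r = - \frac{2551277}{3299780}$ ($r = - \frac{809}{1060} - \frac{31}{11 \cdot 283} = \left(-809\right) \frac{1}{1060} - \frac{31}{3113} = - \frac{809}{1060} - \frac{31}{3113} = - \frac{2551277}{3299780} \approx -0.77317$)
$\frac{1}{Z{\left(-41 \right)} + r} = \frac{1}{\frac{1}{2 \left(5 - 41\right)} - \frac{2551277}{3299780}} = \frac{1}{\frac{1}{2 \left(-36\right)} - \frac{2551277}{3299780}} = \frac{1}{\frac{1}{2} \left(- \frac{1}{36}\right) - \frac{2551277}{3299780}} = \frac{1}{- \frac{1}{72} - \frac{2551277}{3299780}} = \frac{1}{- \frac{46747931}{59396040}} = - \frac{59396040}{46747931}$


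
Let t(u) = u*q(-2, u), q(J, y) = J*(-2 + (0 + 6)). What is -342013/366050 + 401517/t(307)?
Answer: -73907640889/449509400 ≈ -164.42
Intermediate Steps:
q(J, y) = 4*J (q(J, y) = J*(-2 + 6) = J*4 = 4*J)
t(u) = -8*u (t(u) = u*(4*(-2)) = u*(-8) = -8*u)
-342013/366050 + 401517/t(307) = -342013/366050 + 401517/((-8*307)) = -342013*1/366050 + 401517/(-2456) = -342013/366050 + 401517*(-1/2456) = -342013/366050 - 401517/2456 = -73907640889/449509400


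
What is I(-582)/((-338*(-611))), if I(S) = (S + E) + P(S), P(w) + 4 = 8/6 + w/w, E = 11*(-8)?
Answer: -155/47658 ≈ -0.0032523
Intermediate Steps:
E = -88
P(w) = -5/3 (P(w) = -4 + (8/6 + w/w) = -4 + (8*(⅙) + 1) = -4 + (4/3 + 1) = -4 + 7/3 = -5/3)
I(S) = -269/3 + S (I(S) = (S - 88) - 5/3 = (-88 + S) - 5/3 = -269/3 + S)
I(-582)/((-338*(-611))) = (-269/3 - 582)/((-338*(-611))) = -2015/3/206518 = -2015/3*1/206518 = -155/47658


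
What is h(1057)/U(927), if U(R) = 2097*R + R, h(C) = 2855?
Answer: 2855/1944846 ≈ 0.0014680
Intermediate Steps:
U(R) = 2098*R
h(1057)/U(927) = 2855/((2098*927)) = 2855/1944846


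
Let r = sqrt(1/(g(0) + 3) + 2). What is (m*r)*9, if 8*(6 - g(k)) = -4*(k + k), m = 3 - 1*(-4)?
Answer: 21*sqrt(19) ≈ 91.537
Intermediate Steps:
m = 7 (m = 3 + 4 = 7)
g(k) = 6 + k (g(k) = 6 - (-1)*(k + k)/2 = 6 - (-1)*2*k/2 = 6 - (-1)*k = 6 + k)
r = sqrt(19)/3 (r = sqrt(1/((6 + 0) + 3) + 2) = sqrt(1/(6 + 3) + 2) = sqrt(1/9 + 2) = sqrt(19/9) = sqrt(19)/3 ≈ 1.4530)
(m*r)*9 = (7*(sqrt(19)/3))*9 = (7*sqrt(19)/3)*9 = 21*sqrt(19)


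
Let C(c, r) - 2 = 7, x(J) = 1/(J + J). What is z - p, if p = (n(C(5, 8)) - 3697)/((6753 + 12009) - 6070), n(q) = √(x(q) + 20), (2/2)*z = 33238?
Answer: 421860393/12692 - √2/4008 ≈ 33238.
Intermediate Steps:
z = 33238
x(J) = 1/(2*J)
C(c, r) = 9 (C(c, r) = 2 + 7 = 9)
n(q) = √(20 + 1/(2*q)) (n(q) = √(1/(2*q) + 20) = √(20 + 1/(2*q)))
p = -3697/12692 + √2/4008 (p = (√(80 + 2/9)/2 - 3697)/((6753 + 12009) - 6070) = (√(80 + 2*(⅑))/2 - 3697)/(18762 - 6070) = (√(80 + 2/9)/2 - 3697)/12692 = (√(722/9)/2 - 3697)*(1/12692) = ((19*√2/3)/2 - 3697)*(1/12692) = (19*√2/6 - 3697)*(1/12692) = (-3697 + 19*√2/6)*(1/12692) = -3697/12692 + √2/4008 ≈ -0.29093)
z - p = 33238 - (-3697/12692 + √2/4008) = 33238 + (3697/12692 - √2/4008) = 421860393/12692 - √2/4008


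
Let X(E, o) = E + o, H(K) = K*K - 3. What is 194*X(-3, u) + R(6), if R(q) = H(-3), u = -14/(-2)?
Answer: 782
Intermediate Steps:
u = 7 (u = -14*(-1/2) = 7)
H(K) = -3 + K**2 (H(K) = K**2 - 3 = -3 + K**2)
R(q) = 6 (R(q) = -3 + (-3)**2 = -3 + 9 = 6)
194*X(-3, u) + R(6) = 194*(-3 + 7) + 6 = 194*4 + 6 = 776 + 6 = 782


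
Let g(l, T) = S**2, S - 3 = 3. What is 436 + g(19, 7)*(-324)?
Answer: -11228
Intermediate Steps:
S = 6 (S = 3 + 3 = 6)
g(l, T) = 36 (g(l, T) = 6**2 = 36)
436 + g(19, 7)*(-324) = 436 + 36*(-324) = 436 - 11664 = -11228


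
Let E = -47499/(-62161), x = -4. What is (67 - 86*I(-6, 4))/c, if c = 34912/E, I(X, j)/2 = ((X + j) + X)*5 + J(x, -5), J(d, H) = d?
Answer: 362654865/2170164832 ≈ 0.16711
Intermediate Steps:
E = 47499/62161 (E = -47499*(-1/62161) = 47499/62161 ≈ 0.76413)
I(X, j) = -8 + 10*j + 20*X (I(X, j) = 2*(((X + j) + X)*5 - 4) = 2*((j + 2*X)*5 - 4) = 2*((5*j + 10*X) - 4) = 2*(-4 + 5*j + 10*X) = -8 + 10*j + 20*X)
c = 2170164832/47499 (c = 34912/(47499/62161) = 34912*(62161/47499) = 2170164832/47499 ≈ 45689.)
(67 - 86*I(-6, 4))/c = (67 - 86*(-8 + 10*4 + 20*(-6)))/(2170164832/47499) = (67 - 86*(-8 + 40 - 120))*(47499/2170164832) = (67 - 86*(-88))*(47499/2170164832) = (67 + 7568)*(47499/2170164832) = 7635*(47499/2170164832) = 362654865/2170164832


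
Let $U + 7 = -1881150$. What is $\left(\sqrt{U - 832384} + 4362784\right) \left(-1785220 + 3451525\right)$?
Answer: $7269728793120 + 1666305 i \sqrt{2713541} \approx 7.2697 \cdot 10^{12} + 2.7449 \cdot 10^{9} i$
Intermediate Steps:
$U = -1881157$ ($U = -7 - 1881150 = -1881157$)
$\left(\sqrt{U - 832384} + 4362784\right) \left(-1785220 + 3451525\right) = \left(\sqrt{-1881157 - 832384} + 4362784\right) \left(-1785220 + 3451525\right) = \left(\sqrt{-2713541} + 4362784\right) 1666305 = \left(i \sqrt{2713541} + 4362784\right) 1666305 = \left(4362784 + i \sqrt{2713541}\right) 1666305 = 7269728793120 + 1666305 i \sqrt{2713541}$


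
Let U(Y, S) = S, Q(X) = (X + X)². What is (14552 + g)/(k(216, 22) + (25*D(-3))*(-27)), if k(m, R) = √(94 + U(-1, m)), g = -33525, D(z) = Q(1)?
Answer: 5122710/728969 + 18973*√310/7289690 ≈ 7.0732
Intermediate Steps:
Q(X) = 4*X² (Q(X) = (2*X)² = 4*X²)
D(z) = 4 (D(z) = 4*1² = 4*1 = 4)
k(m, R) = √(94 + m)
(14552 + g)/(k(216, 22) + (25*D(-3))*(-27)) = (14552 - 33525)/(√(94 + 216) + (25*4)*(-27)) = -18973/(√310 + 100*(-27)) = -18973/(√310 - 2700) = -18973/(-2700 + √310)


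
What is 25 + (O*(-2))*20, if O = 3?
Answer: -95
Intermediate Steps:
25 + (O*(-2))*20 = 25 + (3*(-2))*20 = 25 - 6*20 = 25 - 120 = -95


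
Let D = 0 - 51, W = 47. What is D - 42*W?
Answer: -2025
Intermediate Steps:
D = -51
D - 42*W = -51 - 42*47 = -51 - 1974 = -2025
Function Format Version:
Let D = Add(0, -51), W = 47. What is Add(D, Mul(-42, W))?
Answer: -2025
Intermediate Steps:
D = -51
Add(D, Mul(-42, W)) = Add(-51, Mul(-42, 47)) = Add(-51, -1974) = -2025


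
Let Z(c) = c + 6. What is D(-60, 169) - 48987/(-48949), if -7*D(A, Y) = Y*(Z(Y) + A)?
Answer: -950980906/342643 ≈ -2775.4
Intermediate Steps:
Z(c) = 6 + c
D(A, Y) = -Y*(6 + A + Y)/7 (D(A, Y) = -Y*((6 + Y) + A)/7 = -Y*(6 + A + Y)/7)
D(-60, 169) - 48987/(-48949) = -1/7*169*(6 - 60 + 169) - 48987/(-48949) = -1/7*169*115 - 48987*(-1/48949) = -19435/7 + 48987/48949 = -950980906/342643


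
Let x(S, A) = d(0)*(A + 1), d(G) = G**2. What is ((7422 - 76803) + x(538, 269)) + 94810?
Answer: 25429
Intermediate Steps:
x(S, A) = 0 (x(S, A) = 0**2*(A + 1) = 0*(1 + A) = 0)
((7422 - 76803) + x(538, 269)) + 94810 = ((7422 - 76803) + 0) + 94810 = (-69381 + 0) + 94810 = -69381 + 94810 = 25429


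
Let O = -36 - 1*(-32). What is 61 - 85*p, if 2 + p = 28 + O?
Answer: -1809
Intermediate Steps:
O = -4 (O = -36 + 32 = -4)
p = 22 (p = -2 + (28 - 4) = -2 + 24 = 22)
61 - 85*p = 61 - 85*22 = 61 - 1870 = -1809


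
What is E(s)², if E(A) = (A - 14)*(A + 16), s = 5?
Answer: 35721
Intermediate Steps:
E(A) = (-14 + A)*(16 + A)
E(s)² = (-224 + 5² + 2*5)² = (-224 + 25 + 10)² = (-189)² = 35721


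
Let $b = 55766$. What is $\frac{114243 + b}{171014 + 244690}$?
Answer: $\frac{170009}{415704} \approx 0.40897$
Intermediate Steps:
$\frac{114243 + b}{171014 + 244690} = \frac{114243 + 55766}{171014 + 244690} = \frac{170009}{415704}$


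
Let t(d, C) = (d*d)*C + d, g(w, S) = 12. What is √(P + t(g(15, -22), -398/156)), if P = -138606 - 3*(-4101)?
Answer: 3*I*√2378363/13 ≈ 355.89*I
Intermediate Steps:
t(d, C) = d + C*d² (t(d, C) = d²*C + d = C*d² + d = d + C*d²)
P = -126303 (P = -138606 - 1*(-12303) = -138606 + 12303 = -126303)
√(P + t(g(15, -22), -398/156)) = √(-126303 + 12*(1 - 398/156*12)) = √(-126303 + 12*(1 - 398*1/156*12)) = √(-126303 + 12*(1 - 199/78*12)) = √(-126303 + 12*(1 - 398/13)) = √(-126303 + 12*(-385/13)) = √(-126303 - 4620/13) = √(-1646559/13) = 3*I*√2378363/13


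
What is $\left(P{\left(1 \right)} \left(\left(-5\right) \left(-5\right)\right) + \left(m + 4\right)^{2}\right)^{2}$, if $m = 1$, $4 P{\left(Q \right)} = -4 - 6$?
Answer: $\frac{5625}{4} \approx 1406.3$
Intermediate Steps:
$P{\left(Q \right)} = - \frac{5}{2}$ ($P{\left(Q \right)} = \frac{-4 - 6}{4} = \frac{1}{4} \left(-10\right) = - \frac{5}{2}$)
$\left(P{\left(1 \right)} \left(\left(-5\right) \left(-5\right)\right) + \left(m + 4\right)^{2}\right)^{2} = \left(- \frac{5 \left(\left(-5\right) \left(-5\right)\right)}{2} + \left(1 + 4\right)^{2}\right)^{2} = \left(\left(- \frac{5}{2}\right) 25 + 5^{2}\right)^{2} = \left(- \frac{125}{2} + 25\right)^{2} = \left(- \frac{75}{2}\right)^{2} = \frac{5625}{4}$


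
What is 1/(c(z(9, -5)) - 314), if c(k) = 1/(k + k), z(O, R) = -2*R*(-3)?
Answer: -60/18841 ≈ -0.0031845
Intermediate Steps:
z(O, R) = 6*R
c(k) = 1/(2*k)
1/(c(z(9, -5)) - 314) = 1/(1/(2*((6*(-5)))) - 314) = 1/((½)/(-30) - 314) = 1/((½)*(-1/30) - 314) = 1/(-1/60 - 314) = 1/(-18841/60) = -60/18841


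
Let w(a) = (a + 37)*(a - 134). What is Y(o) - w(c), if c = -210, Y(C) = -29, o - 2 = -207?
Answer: -59541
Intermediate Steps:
o = -205 (o = 2 - 207 = -205)
w(a) = (-134 + a)*(37 + a) (w(a) = (37 + a)*(-134 + a) = (-134 + a)*(37 + a))
Y(o) - w(c) = -29 - (-4958 + (-210)² - 97*(-210)) = -29 - (-4958 + 44100 + 20370) = -29 - 1*59512 = -29 - 59512 = -59541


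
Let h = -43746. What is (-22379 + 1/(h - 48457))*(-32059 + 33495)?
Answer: -2963058106968/92203 ≈ -3.2136e+7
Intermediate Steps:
(-22379 + 1/(h - 48457))*(-32059 + 33495) = (-22379 + 1/(-43746 - 48457))*(-32059 + 33495) = (-22379 + 1/(-92203))*1436 = (-22379 - 1/92203)*1436 = -2063410938/92203*1436 = -2963058106968/92203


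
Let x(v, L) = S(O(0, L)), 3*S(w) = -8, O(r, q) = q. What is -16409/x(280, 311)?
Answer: 49227/8 ≈ 6153.4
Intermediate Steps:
S(w) = -8/3 (S(w) = (⅓)*(-8) = -8/3)
x(v, L) = -8/3
-16409/x(280, 311) = -16409/(-8/3) = -16409*(-3/8) = 49227/8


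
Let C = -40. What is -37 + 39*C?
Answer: -1597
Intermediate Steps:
-37 + 39*C = -37 + 39*(-40) = -37 - 1560 = -1597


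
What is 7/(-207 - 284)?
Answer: -7/491 ≈ -0.014257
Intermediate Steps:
7/(-207 - 284) = 7/(-491) = -1/491*7 = -7/491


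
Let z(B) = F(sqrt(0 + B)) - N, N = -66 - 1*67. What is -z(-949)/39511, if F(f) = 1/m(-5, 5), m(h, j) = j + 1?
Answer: -799/237066 ≈ -0.0033704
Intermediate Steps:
m(h, j) = 1 + j
N = -133 (N = -66 - 67 = -133)
F(f) = 1/6 (F(f) = 1/(1 + 5) = 1/6)
z(B) = 799/6 (z(B) = 1/6 - 1*(-133) = 1/6 + 133 = 799/6)
-z(-949)/39511 = -799/(6*39511) = -1*799/237066 = -799/237066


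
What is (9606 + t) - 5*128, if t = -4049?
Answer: 4917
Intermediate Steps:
(9606 + t) - 5*128 = (9606 - 4049) - 5*128 = 5557 - 1*640 = 5557 - 640 = 4917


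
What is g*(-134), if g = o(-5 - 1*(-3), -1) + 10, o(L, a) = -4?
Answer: -804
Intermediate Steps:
g = 6 (g = -4 + 10 = 6)
g*(-134) = 6*(-134) = -804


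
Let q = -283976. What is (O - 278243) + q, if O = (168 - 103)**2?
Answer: -557994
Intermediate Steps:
O = 4225 (O = 65**2 = 4225)
(O - 278243) + q = (4225 - 278243) - 283976 = -274018 - 283976 = -557994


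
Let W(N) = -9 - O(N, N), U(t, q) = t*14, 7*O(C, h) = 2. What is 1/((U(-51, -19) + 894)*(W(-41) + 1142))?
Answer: 7/1427220 ≈ 4.9046e-6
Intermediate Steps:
O(C, h) = 2/7 (O(C, h) = (1/7)*2 = 2/7)
U(t, q) = 14*t
W(N) = -65/7 (W(N) = -9 - 1*2/7 = -9 - 2/7 = -65/7)
1/((U(-51, -19) + 894)*(W(-41) + 1142)) = 1/((14*(-51) + 894)*(-65/7 + 1142)) = 1/((-714 + 894)*(7929/7)) = 1/(180*(7929/7)) = 1/(1427220/7) = 7/1427220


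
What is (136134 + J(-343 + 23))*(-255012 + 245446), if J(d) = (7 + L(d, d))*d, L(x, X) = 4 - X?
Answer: -289027124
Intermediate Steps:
J(d) = d*(11 - d) (J(d) = (7 + (4 - d))*d = (11 - d)*d = d*(11 - d))
(136134 + J(-343 + 23))*(-255012 + 245446) = (136134 + (-343 + 23)*(11 - (-343 + 23)))*(-255012 + 245446) = (136134 - 320*(11 - 1*(-320)))*(-9566) = (136134 - 320*(11 + 320))*(-9566) = (136134 - 320*331)*(-9566) = (136134 - 105920)*(-9566) = 30214*(-9566) = -289027124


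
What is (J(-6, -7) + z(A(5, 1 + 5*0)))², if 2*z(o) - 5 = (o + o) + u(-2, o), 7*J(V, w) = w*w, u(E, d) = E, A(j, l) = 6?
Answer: 841/4 ≈ 210.25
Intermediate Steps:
J(V, w) = w²/7 (J(V, w) = (w*w)/7 = w²/7)
z(o) = 3/2 + o (z(o) = 5/2 + ((o + o) - 2)/2 = 5/2 + (2*o - 2)/2 = 5/2 + (-2 + 2*o)/2 = 5/2 + (-1 + o) = 3/2 + o)
(J(-6, -7) + z(A(5, 1 + 5*0)))² = ((⅐)*(-7)² + (3/2 + 6))² = ((⅐)*49 + 15/2)² = (7 + 15/2)² = (29/2)² = 841/4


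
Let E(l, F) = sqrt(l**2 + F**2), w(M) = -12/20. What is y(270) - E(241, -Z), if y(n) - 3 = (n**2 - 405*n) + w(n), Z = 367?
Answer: -182238/5 - sqrt(192770) ≈ -36887.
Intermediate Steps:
w(M) = -3/5 (w(M) = -12*1/20 = -3/5)
y(n) = 12/5 + n**2 - 405*n (y(n) = 3 + ((n**2 - 405*n) - 3/5) = 3 + (-3/5 + n**2 - 405*n) = 12/5 + n**2 - 405*n)
E(l, F) = sqrt(F**2 + l**2)
y(270) - E(241, -Z) = (12/5 + 270**2 - 405*270) - sqrt((-1*367)**2 + 241**2) = (12/5 + 72900 - 109350) - sqrt((-367)**2 + 58081) = -182238/5 - sqrt(134689 + 58081) = -182238/5 - sqrt(192770)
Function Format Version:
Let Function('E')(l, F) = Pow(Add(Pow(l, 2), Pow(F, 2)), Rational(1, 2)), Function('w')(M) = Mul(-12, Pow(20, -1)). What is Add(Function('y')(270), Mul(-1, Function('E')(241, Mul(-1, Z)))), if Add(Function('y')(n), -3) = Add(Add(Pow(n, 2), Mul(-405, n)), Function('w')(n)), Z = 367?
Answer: Add(Rational(-182238, 5), Mul(-1, Pow(192770, Rational(1, 2)))) ≈ -36887.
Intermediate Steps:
Function('w')(M) = Rational(-3, 5) (Function('w')(M) = Mul(-12, Rational(1, 20)) = Rational(-3, 5))
Function('y')(n) = Add(Rational(12, 5), Pow(n, 2), Mul(-405, n)) (Function('y')(n) = Add(3, Add(Add(Pow(n, 2), Mul(-405, n)), Rational(-3, 5))) = Add(3, Add(Rational(-3, 5), Pow(n, 2), Mul(-405, n))) = Add(Rational(12, 5), Pow(n, 2), Mul(-405, n)))
Function('E')(l, F) = Pow(Add(Pow(F, 2), Pow(l, 2)), Rational(1, 2))
Add(Function('y')(270), Mul(-1, Function('E')(241, Mul(-1, Z)))) = Add(Add(Rational(12, 5), Pow(270, 2), Mul(-405, 270)), Mul(-1, Pow(Add(Pow(Mul(-1, 367), 2), Pow(241, 2)), Rational(1, 2)))) = Add(Add(Rational(12, 5), 72900, -109350), Mul(-1, Pow(Add(Pow(-367, 2), 58081), Rational(1, 2)))) = Add(Rational(-182238, 5), Mul(-1, Pow(Add(134689, 58081), Rational(1, 2)))) = Add(Rational(-182238, 5), Mul(-1, Pow(192770, Rational(1, 2))))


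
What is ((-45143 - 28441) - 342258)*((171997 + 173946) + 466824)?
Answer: -337982654814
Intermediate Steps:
((-45143 - 28441) - 342258)*((171997 + 173946) + 466824) = (-73584 - 342258)*(345943 + 466824) = -415842*812767 = -337982654814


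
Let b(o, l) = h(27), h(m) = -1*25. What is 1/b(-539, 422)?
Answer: -1/25 ≈ -0.040000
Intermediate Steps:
h(m) = -25
b(o, l) = -25
1/b(-539, 422) = 1/(-25) = -1/25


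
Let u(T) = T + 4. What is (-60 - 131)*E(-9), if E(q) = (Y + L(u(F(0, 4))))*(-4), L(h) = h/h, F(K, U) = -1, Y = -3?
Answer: -1528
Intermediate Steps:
u(T) = 4 + T
L(h) = 1
E(q) = 8 (E(q) = (-3 + 1)*(-4) = -2*(-4) = 8)
(-60 - 131)*E(-9) = (-60 - 131)*8 = -191*8 = -1528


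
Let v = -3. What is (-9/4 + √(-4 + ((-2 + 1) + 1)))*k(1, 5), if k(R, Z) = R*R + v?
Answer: 9/2 - 4*I ≈ 4.5 - 4.0*I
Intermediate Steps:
k(R, Z) = -3 + R² (k(R, Z) = R*R - 3 = R² - 3 = -3 + R²)
(-9/4 + √(-4 + ((-2 + 1) + 1)))*k(1, 5) = (-9/4 + √(-4 + ((-2 + 1) + 1)))*(-3 + 1²) = (-9*¼ + √(-4 + (-1 + 1)))*(-3 + 1) = (-9/4 + √(-4 + 0))*(-2) = (-9/4 + √(-4))*(-2) = (-9/4 + 2*I)*(-2) = 9/2 - 4*I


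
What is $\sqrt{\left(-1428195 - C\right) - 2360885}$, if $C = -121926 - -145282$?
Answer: $6 i \sqrt{105901} \approx 1952.5 i$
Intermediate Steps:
$C = 23356$ ($C = -121926 + \left(-470573 + 615855\right) = -121926 + 145282 = 23356$)
$\sqrt{\left(-1428195 - C\right) - 2360885} = \sqrt{\left(-1428195 - 23356\right) - 2360885} = \sqrt{-1451551 - 2360885} = \sqrt{-3812436} = 6 i \sqrt{105901}$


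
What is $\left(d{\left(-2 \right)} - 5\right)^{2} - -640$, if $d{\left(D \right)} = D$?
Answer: $689$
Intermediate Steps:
$\left(d{\left(-2 \right)} - 5\right)^{2} - -640 = \left(-2 - 5\right)^{2} - -640 = \left(-7\right)^{2} + 640 = 49 + 640 = 689$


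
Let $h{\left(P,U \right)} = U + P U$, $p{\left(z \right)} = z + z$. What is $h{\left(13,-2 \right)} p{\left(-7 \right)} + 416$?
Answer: $808$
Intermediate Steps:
$p{\left(z \right)} = 2 z$
$h{\left(13,-2 \right)} p{\left(-7 \right)} + 416 = - 2 \left(1 + 13\right) 2 \left(-7\right) + 416 = \left(-2\right) 14 \left(-14\right) + 416 = \left(-28\right) \left(-14\right) + 416 = 392 + 416 = 808$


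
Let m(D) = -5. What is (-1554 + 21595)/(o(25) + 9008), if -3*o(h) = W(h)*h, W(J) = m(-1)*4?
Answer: 8589/3932 ≈ 2.1844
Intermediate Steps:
W(J) = -20 (W(J) = -5*4 = -20)
o(h) = 20*h/3 (o(h) = -(-20)*h/3 = 20*h/3)
(-1554 + 21595)/(o(25) + 9008) = (-1554 + 21595)/((20/3)*25 + 9008) = 20041/(500/3 + 9008) = 20041/(27524/3) = 20041*(3/27524) = 8589/3932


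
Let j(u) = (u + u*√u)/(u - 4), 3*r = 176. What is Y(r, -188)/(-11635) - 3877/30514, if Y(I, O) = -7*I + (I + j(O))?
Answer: -825548287/8520729360 - 47*I*√47/279240 ≈ -0.096887 - 0.0011539*I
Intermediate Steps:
r = 176/3 (r = (⅓)*176 = 176/3 ≈ 58.667)
j(u) = (u + u^(3/2))/(-4 + u)
Y(I, O) = -6*I + (O + O^(3/2))/(-4 + O) (Y(I, O) = -7*I + (I + (O + O^(3/2))/(-4 + O)) = -6*I + (O + O^(3/2))/(-4 + O))
Y(r, -188)/(-11635) - 3877/30514 = ((-188 + (-188)^(3/2) - 6*176/3*(-4 - 188))/(-4 - 188))/(-11635) - 3877/30514 = ((-188 - 376*I*√47 - 6*176/3*(-192))/(-192))*(-1/11635) - 3877*1/30514 = -(-188 - 376*I*√47 + 67584)/192*(-1/11635) - 3877/30514 = -(67396 - 376*I*√47)/192*(-1/11635) - 3877/30514 = (-16849/48 + 47*I*√47/24)*(-1/11635) - 3877/30514 = (16849/558480 - 47*I*√47/279240) - 3877/30514 = -825548287/8520729360 - 47*I*√47/279240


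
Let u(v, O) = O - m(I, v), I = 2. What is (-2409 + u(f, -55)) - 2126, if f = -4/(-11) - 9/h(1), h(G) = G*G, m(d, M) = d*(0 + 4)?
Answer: -4598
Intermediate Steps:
m(d, M) = 4*d (m(d, M) = d*4 = 4*d)
h(G) = G²
f = -95/11 (f = -4/(-11) - 9/(1²) = -4*(-1/11) - 9/1 = 4/11 - 9*1 = 4/11 - 9 = -95/11 ≈ -8.6364)
u(v, O) = -8 + O (u(v, O) = O - 4*2 = O - 1*8 = O - 8 = -8 + O)
(-2409 + u(f, -55)) - 2126 = (-2409 + (-8 - 55)) - 2126 = (-2409 - 63) - 2126 = -2472 - 2126 = -4598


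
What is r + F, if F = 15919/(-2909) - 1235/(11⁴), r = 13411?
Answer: 570946799265/42590669 ≈ 13405.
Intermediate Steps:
F = -236662694/42590669 (F = 15919*(-1/2909) - 1235/14641 = -15919/2909 - 1235*1/14641 = -15919/2909 - 1235/14641 = -236662694/42590669 ≈ -5.5567)
r + F = 13411 - 236662694/42590669 = 570946799265/42590669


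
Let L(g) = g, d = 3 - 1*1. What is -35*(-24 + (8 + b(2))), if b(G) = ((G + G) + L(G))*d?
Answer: 140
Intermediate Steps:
d = 2 (d = 3 - 1 = 2)
b(G) = 6*G (b(G) = ((G + G) + G)*2 = (2*G + G)*2 = (3*G)*2 = 6*G)
-35*(-24 + (8 + b(2))) = -35*(-24 + (8 + 6*2)) = -35*(-24 + (8 + 12)) = -35*(-24 + 20) = -35*(-4) = 140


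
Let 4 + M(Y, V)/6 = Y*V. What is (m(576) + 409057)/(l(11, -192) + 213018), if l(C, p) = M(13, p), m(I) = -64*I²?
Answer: -20824607/198018 ≈ -105.17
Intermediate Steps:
M(Y, V) = -24 + 6*V*Y (M(Y, V) = -24 + 6*(Y*V) = -24 + 6*(V*Y) = -24 + 6*V*Y)
l(C, p) = -24 + 78*p (l(C, p) = -24 + 6*p*13 = -24 + 78*p)
(m(576) + 409057)/(l(11, -192) + 213018) = (-64*576² + 409057)/((-24 + 78*(-192)) + 213018) = (-64*331776 + 409057)/((-24 - 14976) + 213018) = (-21233664 + 409057)/(-15000 + 213018) = -20824607/198018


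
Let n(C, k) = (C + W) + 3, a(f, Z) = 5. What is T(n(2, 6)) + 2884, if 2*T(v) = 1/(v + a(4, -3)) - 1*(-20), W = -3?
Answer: 40517/14 ≈ 2894.1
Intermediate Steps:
n(C, k) = C (n(C, k) = (C - 3) + 3 = (-3 + C) + 3 = C)
T(v) = 10 + 1/(2*(5 + v)) (T(v) = (1/(v + 5) - 1*(-20))/2 = (1/(5 + v) + 20)/2 = (20 + 1/(5 + v))/2 = 10 + 1/(2*(5 + v)))
T(n(2, 6)) + 2884 = (101 + 20*2)/(2*(5 + 2)) + 2884 = (½)*(101 + 40)/7 + 2884 = (½)*(⅐)*141 + 2884 = 141/14 + 2884 = 40517/14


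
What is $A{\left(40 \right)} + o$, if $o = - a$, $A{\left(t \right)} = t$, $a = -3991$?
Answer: $4031$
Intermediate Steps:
$o = 3991$ ($o = \left(-1\right) \left(-3991\right) = 3991$)
$A{\left(40 \right)} + o = 40 + 3991 = 4031$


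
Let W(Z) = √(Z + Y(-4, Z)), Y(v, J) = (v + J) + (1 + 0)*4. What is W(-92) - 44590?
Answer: -44590 + 2*I*√46 ≈ -44590.0 + 13.565*I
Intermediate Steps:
Y(v, J) = 4 + J + v (Y(v, J) = (J + v) + 1*4 = (J + v) + 4 = 4 + J + v)
W(Z) = √2*√Z (W(Z) = √(Z + (4 + Z - 4)) = √(Z + Z) = √(2*Z) = √2*√Z)
W(-92) - 44590 = √2*√(-92) - 44590 = √2*(2*I*√23) - 44590 = 2*I*√46 - 44590 = -44590 + 2*I*√46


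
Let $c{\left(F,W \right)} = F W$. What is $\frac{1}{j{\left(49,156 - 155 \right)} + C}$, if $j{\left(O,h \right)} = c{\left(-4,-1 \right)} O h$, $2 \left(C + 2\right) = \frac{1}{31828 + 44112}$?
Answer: $\frac{151880}{29464721} \approx 0.0051546$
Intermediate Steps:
$C = - \frac{303759}{151880}$ ($C = -2 + \frac{1}{2 \left(31828 + 44112\right)} = -2 + \frac{1}{2 \cdot 75940} = -2 + \frac{1}{2} \cdot \frac{1}{75940} = -2 + \frac{1}{151880} = - \frac{303759}{151880} \approx -2.0$)
$j{\left(O,h \right)} = 4 O h$ ($j{\left(O,h \right)} = \left(-4\right) \left(-1\right) O h = 4 O h$)
$\frac{1}{j{\left(49,156 - 155 \right)} + C} = \frac{1}{4 \cdot 49 \left(156 - 155\right) - \frac{303759}{151880}} = \frac{1}{4 \cdot 49 \cdot 1 - \frac{303759}{151880}} = \frac{1}{196 - \frac{303759}{151880}} = \frac{1}{\frac{29464721}{151880}} = \frac{151880}{29464721}$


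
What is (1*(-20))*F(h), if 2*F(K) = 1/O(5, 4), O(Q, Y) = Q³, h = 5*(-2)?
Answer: -2/25 ≈ -0.080000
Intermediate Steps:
h = -10
F(K) = 1/250 (F(K) = 1/(2*(5³)) = (½)/125 = (½)*(1/125) = 1/250)
(1*(-20))*F(h) = (1*(-20))*(1/250) = -20*1/250 = -2/25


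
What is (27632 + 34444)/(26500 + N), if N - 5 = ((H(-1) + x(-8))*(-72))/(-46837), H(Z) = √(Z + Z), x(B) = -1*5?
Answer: 133679798637399700/57078130604267259 - 7753209632*I*√2/57078130604267259 ≈ 2.342 - 1.921e-7*I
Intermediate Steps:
x(B) = -5
H(Z) = √2*√Z (H(Z) = √(2*Z) = √2*√Z)
N = 233825/46837 + 72*I*√2/46837 (N = 5 + ((√2*√(-1) - 5)*(-72))/(-46837) = 5 + ((√2*I - 5)*(-72))*(-1/46837) = 5 + ((I*√2 - 5)*(-72))*(-1/46837) = 5 + ((-5 + I*√2)*(-72))*(-1/46837) = 5 + (360 - 72*I*√2)*(-1/46837) = 5 + (-360/46837 + 72*I*√2/46837) = 233825/46837 + 72*I*√2/46837 ≈ 4.9923 + 0.002174*I)
(27632 + 34444)/(26500 + N) = (27632 + 34444)/(26500 + (233825/46837 + 72*I*√2/46837)) = 62076/(1241414325/46837 + 72*I*√2/46837)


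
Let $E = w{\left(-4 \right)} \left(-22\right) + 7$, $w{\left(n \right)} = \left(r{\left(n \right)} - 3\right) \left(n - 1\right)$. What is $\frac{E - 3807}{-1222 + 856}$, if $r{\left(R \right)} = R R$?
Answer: $\frac{395}{61} \approx 6.4754$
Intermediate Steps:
$r{\left(R \right)} = R^{2}$
$w{\left(n \right)} = \left(-1 + n\right) \left(-3 + n^{2}\right)$ ($w{\left(n \right)} = \left(n^{2} - 3\right) \left(n - 1\right) = \left(-3 + n^{2}\right) \left(-1 + n\right) = \left(-1 + n\right) \left(-3 + n^{2}\right)$)
$E = 1437$ ($E = \left(3 + \left(-4\right)^{3} - \left(-4\right)^{2} - -12\right) \left(-22\right) + 7 = \left(3 - 64 - 16 + 12\right) \left(-22\right) + 7 = \left(-65\right) \left(-22\right) + 7 = 1430 + 7 = 1437$)
$\frac{E - 3807}{-1222 + 856} = \frac{1437 - 3807}{-1222 + 856} = - \frac{2370}{-366} = \left(-2370\right) \left(- \frac{1}{366}\right) = \frac{395}{61}$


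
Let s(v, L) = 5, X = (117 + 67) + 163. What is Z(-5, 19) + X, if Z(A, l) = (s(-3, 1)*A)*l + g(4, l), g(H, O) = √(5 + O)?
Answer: -128 + 2*√6 ≈ -123.10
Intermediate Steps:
X = 347 (X = 184 + 163 = 347)
Z(A, l) = √(5 + l) + 5*A*l (Z(A, l) = (5*A)*l + √(5 + l) = 5*A*l + √(5 + l) = √(5 + l) + 5*A*l)
Z(-5, 19) + X = (√(5 + 19) + 5*(-5)*19) + 347 = (√24 - 475) + 347 = (2*√6 - 475) + 347 = (-475 + 2*√6) + 347 = -128 + 2*√6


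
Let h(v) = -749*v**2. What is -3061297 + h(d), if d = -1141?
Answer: -978170166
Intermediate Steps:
-3061297 + h(d) = -3061297 - 749*(-1141)**2 = -3061297 - 749*1301881 = -3061297 - 975108869 = -978170166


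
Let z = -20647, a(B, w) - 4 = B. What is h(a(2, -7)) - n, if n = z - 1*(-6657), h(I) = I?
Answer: 13996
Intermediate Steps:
a(B, w) = 4 + B
n = -13990 (n = -20647 - 1*(-6657) = -20647 + 6657 = -13990)
h(a(2, -7)) - n = (4 + 2) - 1*(-13990) = 6 + 13990 = 13996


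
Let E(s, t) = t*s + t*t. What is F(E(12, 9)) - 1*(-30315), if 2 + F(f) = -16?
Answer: 30297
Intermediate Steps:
E(s, t) = t² + s*t (E(s, t) = s*t + t² = t² + s*t)
F(f) = -18 (F(f) = -2 - 16 = -18)
F(E(12, 9)) - 1*(-30315) = -18 - 1*(-30315) = -18 + 30315 = 30297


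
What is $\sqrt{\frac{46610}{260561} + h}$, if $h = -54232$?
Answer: $\frac{i \sqrt{3681908682241062}}{260561} \approx 232.88 i$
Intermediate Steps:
$\sqrt{\frac{46610}{260561} + h} = \sqrt{\frac{46610}{260561} - 54232} = \sqrt{- \frac{14130697542}{260561}} = \frac{i \sqrt{3681908682241062}}{260561}$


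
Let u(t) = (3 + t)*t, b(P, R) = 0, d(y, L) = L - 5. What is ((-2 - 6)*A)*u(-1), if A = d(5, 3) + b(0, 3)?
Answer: -32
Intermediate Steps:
d(y, L) = -5 + L
u(t) = t*(3 + t)
A = -2 (A = (-5 + 3) + 0 = -2 + 0 = -2)
((-2 - 6)*A)*u(-1) = ((-2 - 6)*(-2))*(-(3 - 1)) = (-8*(-2))*(-1*2) = 16*(-2) = -32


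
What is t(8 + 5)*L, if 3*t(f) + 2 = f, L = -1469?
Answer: -16159/3 ≈ -5386.3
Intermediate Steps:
t(f) = -2/3 + f/3
t(8 + 5)*L = (-2/3 + (8 + 5)/3)*(-1469) = (-2/3 + (1/3)*13)*(-1469) = (-2/3 + 13/3)*(-1469) = (11/3)*(-1469) = -16159/3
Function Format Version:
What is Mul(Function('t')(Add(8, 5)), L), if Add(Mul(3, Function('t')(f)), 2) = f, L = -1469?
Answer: Rational(-16159, 3) ≈ -5386.3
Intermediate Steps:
Function('t')(f) = Add(Rational(-2, 3), Mul(Rational(1, 3), f))
Mul(Function('t')(Add(8, 5)), L) = Mul(Add(Rational(-2, 3), Mul(Rational(1, 3), Add(8, 5))), -1469) = Mul(Add(Rational(-2, 3), Mul(Rational(1, 3), 13)), -1469) = Mul(Add(Rational(-2, 3), Rational(13, 3)), -1469) = Mul(Rational(11, 3), -1469) = Rational(-16159, 3)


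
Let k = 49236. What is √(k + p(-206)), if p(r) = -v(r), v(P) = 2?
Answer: √49234 ≈ 221.89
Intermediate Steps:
p(r) = -2 (p(r) = -1*2 = -2)
√(k + p(-206)) = √(49236 - 2) = √49234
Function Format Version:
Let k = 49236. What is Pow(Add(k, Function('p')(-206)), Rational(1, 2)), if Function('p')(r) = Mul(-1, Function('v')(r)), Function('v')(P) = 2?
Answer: Pow(49234, Rational(1, 2)) ≈ 221.89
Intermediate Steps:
Function('p')(r) = -2 (Function('p')(r) = Mul(-1, 2) = -2)
Pow(Add(k, Function('p')(-206)), Rational(1, 2)) = Pow(Add(49236, -2), Rational(1, 2)) = Pow(49234, Rational(1, 2))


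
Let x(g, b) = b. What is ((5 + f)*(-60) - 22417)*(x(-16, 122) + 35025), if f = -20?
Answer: -756257999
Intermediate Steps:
((5 + f)*(-60) - 22417)*(x(-16, 122) + 35025) = ((5 - 20)*(-60) - 22417)*(122 + 35025) = (-15*(-60) - 22417)*35147 = (900 - 22417)*35147 = -21517*35147 = -756257999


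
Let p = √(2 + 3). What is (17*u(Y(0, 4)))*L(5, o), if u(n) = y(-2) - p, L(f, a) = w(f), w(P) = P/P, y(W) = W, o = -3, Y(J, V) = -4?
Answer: -34 - 17*√5 ≈ -72.013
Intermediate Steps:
w(P) = 1
L(f, a) = 1
p = √5 ≈ 2.2361
u(n) = -2 - √5
(17*u(Y(0, 4)))*L(5, o) = (17*(-2 - √5))*1 = (-34 - 17*√5)*1 = -34 - 17*√5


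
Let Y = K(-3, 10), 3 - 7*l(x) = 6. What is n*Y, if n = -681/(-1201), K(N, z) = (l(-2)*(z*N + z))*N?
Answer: -122580/8407 ≈ -14.581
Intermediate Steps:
l(x) = -3/7 (l(x) = 3/7 - ⅐*6 = 3/7 - 6/7 = -3/7)
K(N, z) = N*(-3*z/7 - 3*N*z/7) (K(N, z) = (-3*(z*N + z)/7)*N = (-3*(N*z + z)/7)*N = (-3*(z + N*z)/7)*N = (-3*z/7 - 3*N*z/7)*N = N*(-3*z/7 - 3*N*z/7))
Y = -180/7 (Y = -3/7*(-3)*10*(1 - 3) = -3/7*(-3)*10*(-2) = -180/7 ≈ -25.714)
n = 681/1201 (n = -681*(-1/1201) = 681/1201 ≈ 0.56703)
n*Y = (681/1201)*(-180/7) = -122580/8407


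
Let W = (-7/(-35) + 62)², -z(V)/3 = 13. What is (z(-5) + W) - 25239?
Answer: -535229/25 ≈ -21409.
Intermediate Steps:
z(V) = -39 (z(V) = -3*13 = -39)
W = 96721/25 (W = (-7*(-1/35) + 62)² = (⅕ + 62)² = (311/5)² = 96721/25 ≈ 3868.8)
(z(-5) + W) - 25239 = (-39 + 96721/25) - 25239 = 95746/25 - 25239 = -535229/25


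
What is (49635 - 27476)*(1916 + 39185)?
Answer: 910757059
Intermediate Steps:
(49635 - 27476)*(1916 + 39185) = 22159*41101 = 910757059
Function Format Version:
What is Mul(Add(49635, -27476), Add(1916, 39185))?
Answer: 910757059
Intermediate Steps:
Mul(Add(49635, -27476), Add(1916, 39185)) = Mul(22159, 41101) = 910757059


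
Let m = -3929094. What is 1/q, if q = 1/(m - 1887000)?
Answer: -5816094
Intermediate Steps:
q = -1/5816094 (q = 1/(-3929094 - 1887000) = 1/(-5816094) = -1/5816094 ≈ -1.7194e-7)
1/q = 1/(-1/5816094) = -5816094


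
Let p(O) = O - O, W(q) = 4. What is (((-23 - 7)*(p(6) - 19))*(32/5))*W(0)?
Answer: 14592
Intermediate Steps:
p(O) = 0
(((-23 - 7)*(p(6) - 19))*(32/5))*W(0) = (((-23 - 7)*(0 - 19))*(32/5))*4 = ((-30*(-19))*(32*(⅕)))*4 = (570*(32/5))*4 = 3648*4 = 14592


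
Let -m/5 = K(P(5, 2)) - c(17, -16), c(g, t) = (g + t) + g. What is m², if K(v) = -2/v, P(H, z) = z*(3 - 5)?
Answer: 30625/4 ≈ 7656.3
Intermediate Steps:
P(H, z) = -2*z (P(H, z) = z*(-2) = -2*z)
c(g, t) = t + 2*g
m = 175/2 (m = -5*(-2/((-2*2)) - (-16 + 2*17)) = -5*(-2/(-4) - (-16 + 34)) = -5*(-2*(-¼) - 1*18) = -5*(½ - 18) = -5*(-35/2) = 175/2 ≈ 87.500)
m² = (175/2)² = 30625/4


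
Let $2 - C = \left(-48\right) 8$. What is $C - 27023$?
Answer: $-26637$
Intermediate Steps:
$C = 386$ ($C = 2 - \left(-48\right) 8 = 2 - -384 = 2 + 384 = 386$)
$C - 27023 = 386 - 27023 = -26637$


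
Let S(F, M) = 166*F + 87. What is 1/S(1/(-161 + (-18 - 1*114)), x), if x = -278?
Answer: 293/25325 ≈ 0.011570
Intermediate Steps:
S(F, M) = 87 + 166*F
1/S(1/(-161 + (-18 - 1*114)), x) = 1/(87 + 166/(-161 + (-18 - 1*114))) = 1/(87 + 166/(-161 + (-18 - 114))) = 1/(87 + 166/(-161 - 132)) = 1/(87 + 166/(-293)) = 1/(87 + 166*(-1/293)) = 1/(87 - 166/293) = 1/(25325/293) = 293/25325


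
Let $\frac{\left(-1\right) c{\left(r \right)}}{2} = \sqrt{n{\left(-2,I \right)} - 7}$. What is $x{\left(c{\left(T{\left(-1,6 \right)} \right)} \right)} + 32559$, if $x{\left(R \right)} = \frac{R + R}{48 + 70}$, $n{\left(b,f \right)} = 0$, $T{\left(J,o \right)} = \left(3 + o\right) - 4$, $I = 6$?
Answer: $32559 - \frac{2 i \sqrt{7}}{59} \approx 32559.0 - 0.089687 i$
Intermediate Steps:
$T{\left(J,o \right)} = -1 + o$
$c{\left(r \right)} = - 2 i \sqrt{7}$ ($c{\left(r \right)} = - 2 \sqrt{0 - 7} = - 2 \sqrt{-7} = - 2 i \sqrt{7}$)
$x{\left(R \right)} = \frac{R}{59}$ ($x{\left(R \right)} = \frac{2 R}{118} = 2 R \frac{1}{118} = \frac{R}{59}$)
$x{\left(c{\left(T{\left(-1,6 \right)} \right)} \right)} + 32559 = \frac{\left(-2\right) i \sqrt{7}}{59} + 32559 = - \frac{2 i \sqrt{7}}{59} + 32559 = 32559 - \frac{2 i \sqrt{7}}{59}$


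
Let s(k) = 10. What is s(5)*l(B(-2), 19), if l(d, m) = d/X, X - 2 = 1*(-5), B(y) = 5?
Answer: -50/3 ≈ -16.667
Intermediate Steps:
X = -3 (X = 2 + 1*(-5) = 2 - 5 = -3)
l(d, m) = -d/3 (l(d, m) = d/(-3) = d*(-1/3) = -d/3)
s(5)*l(B(-2), 19) = 10*(-1/3*5) = 10*(-5/3) = -50/3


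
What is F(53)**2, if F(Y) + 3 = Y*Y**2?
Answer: 22163467876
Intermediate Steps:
F(Y) = -3 + Y**3 (F(Y) = -3 + Y*Y**2 = -3 + Y**3)
F(53)**2 = (-3 + 53**3)**2 = (-3 + 148877)**2 = 148874**2 = 22163467876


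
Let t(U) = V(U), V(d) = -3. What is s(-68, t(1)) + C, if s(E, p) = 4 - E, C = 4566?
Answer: 4638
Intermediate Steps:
t(U) = -3
s(-68, t(1)) + C = (4 - 1*(-68)) + 4566 = (4 + 68) + 4566 = 72 + 4566 = 4638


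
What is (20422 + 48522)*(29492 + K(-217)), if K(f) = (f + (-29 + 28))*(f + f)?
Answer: 8556226176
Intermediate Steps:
K(f) = 2*f*(-1 + f) (K(f) = (f - 1)*(2*f) = (-1 + f)*(2*f) = 2*f*(-1 + f))
(20422 + 48522)*(29492 + K(-217)) = (20422 + 48522)*(29492 + 2*(-217)*(-1 - 217)) = 68944*(29492 + 2*(-217)*(-218)) = 68944*(29492 + 94612) = 68944*124104 = 8556226176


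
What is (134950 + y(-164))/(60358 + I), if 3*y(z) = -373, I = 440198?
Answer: 404477/1501668 ≈ 0.26935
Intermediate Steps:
y(z) = -373/3 (y(z) = (⅓)*(-373) = -373/3)
(134950 + y(-164))/(60358 + I) = (134950 - 373/3)/(60358 + 440198) = (404477/3)/500556 = (404477/3)*(1/500556) = 404477/1501668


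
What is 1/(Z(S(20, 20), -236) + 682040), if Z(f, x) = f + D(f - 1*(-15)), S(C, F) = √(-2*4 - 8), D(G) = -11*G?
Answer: 27275/18598140689 + 8*I/92990703445 ≈ 1.4665e-6 + 8.603e-11*I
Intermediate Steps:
S(C, F) = 4*I (S(C, F) = √(-8 - 8) = √(-16) = 4*I)
Z(f, x) = -165 - 10*f (Z(f, x) = f - 11*(f - 1*(-15)) = f - 11*(f + 15) = f - 11*(15 + f) = f + (-165 - 11*f) = -165 - 10*f)
1/(Z(S(20, 20), -236) + 682040) = 1/((-165 - 40*I) + 682040) = 1/(681875 - 40*I) = (681875 + 40*I)/464953517225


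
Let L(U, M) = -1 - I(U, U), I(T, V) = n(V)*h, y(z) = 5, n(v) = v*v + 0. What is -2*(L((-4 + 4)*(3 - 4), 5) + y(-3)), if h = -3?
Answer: -8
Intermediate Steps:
n(v) = v² (n(v) = v² + 0 = v²)
I(T, V) = -3*V² (I(T, V) = V²*(-3) = -3*V²)
L(U, M) = -1 + 3*U² (L(U, M) = -1 - (-3)*U² = -1 + 3*U²)
-2*(L((-4 + 4)*(3 - 4), 5) + y(-3)) = -2*((-1 + 3*((-4 + 4)*(3 - 4))²) + 5) = -2*((-1 + 3*(0*(-1))²) + 5) = -2*((-1 + 3*0²) + 5) = -2*((-1 + 3*0) + 5) = -2*((-1 + 0) + 5) = -2*(-1 + 5) = -2*4 = -8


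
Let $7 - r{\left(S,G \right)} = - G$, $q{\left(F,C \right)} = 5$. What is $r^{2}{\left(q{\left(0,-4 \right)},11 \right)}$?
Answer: $324$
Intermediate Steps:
$r{\left(S,G \right)} = 7 + G$ ($r{\left(S,G \right)} = 7 - - G = 7 + G$)
$r^{2}{\left(q{\left(0,-4 \right)},11 \right)} = \left(7 + 11\right)^{2} = 18^{2} = 324$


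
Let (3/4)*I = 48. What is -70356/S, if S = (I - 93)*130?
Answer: 2706/145 ≈ 18.662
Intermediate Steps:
I = 64 (I = (4/3)*48 = 64)
S = -3770 (S = (64 - 93)*130 = -29*130 = -3770)
-70356/S = -70356/(-3770) = -70356*(-1/3770) = 2706/145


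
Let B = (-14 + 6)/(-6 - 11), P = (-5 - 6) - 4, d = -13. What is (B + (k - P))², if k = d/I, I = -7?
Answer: 4251844/14161 ≈ 300.25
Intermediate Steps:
k = 13/7 (k = -13/(-7) = -13*(-⅐) = 13/7 ≈ 1.8571)
P = -15 (P = -11 - 4 = -15)
B = 8/17 (B = -8/(-17) = -8*(-1/17) = 8/17 ≈ 0.47059)
(B + (k - P))² = (8/17 + (13/7 - 1*(-15)))² = (8/17 + (13/7 + 15))² = (8/17 + 118/7)² = (2062/119)² = 4251844/14161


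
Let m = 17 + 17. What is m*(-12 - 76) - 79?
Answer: -3071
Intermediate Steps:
m = 34
m*(-12 - 76) - 79 = 34*(-12 - 76) - 79 = 34*(-88) - 79 = -2992 - 79 = -3071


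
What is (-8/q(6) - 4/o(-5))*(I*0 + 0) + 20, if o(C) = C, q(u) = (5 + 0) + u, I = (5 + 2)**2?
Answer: 20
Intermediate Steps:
I = 49 (I = 7**2 = 49)
q(u) = 5 + u
(-8/q(6) - 4/o(-5))*(I*0 + 0) + 20 = (-8/(5 + 6) - 4/(-5))*(49*0 + 0) + 20 = (-8/11 - 4*(-1/5))*(0 + 0) + 20 = (-8*1/11 + 4/5)*0 + 20 = (-8/11 + 4/5)*0 + 20 = (4/55)*0 + 20 = 0 + 20 = 20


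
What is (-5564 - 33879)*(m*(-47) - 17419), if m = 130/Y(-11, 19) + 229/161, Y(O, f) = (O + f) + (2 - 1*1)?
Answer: 1038167685644/1449 ≈ 7.1647e+8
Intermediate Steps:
Y(O, f) = 1 + O + f (Y(O, f) = (O + f) + (2 - 1) = (O + f) + 1 = 1 + O + f)
m = 22991/1449 (m = 130/(1 - 11 + 19) + 229/161 = 130/9 + 229*(1/161) = 130*(1/9) + 229/161 = 130/9 + 229/161 = 22991/1449 ≈ 15.867)
(-5564 - 33879)*(m*(-47) - 17419) = (-5564 - 33879)*((22991/1449)*(-47) - 17419) = -39443*(-1080577/1449 - 17419) = -39443*(-26320708/1449) = 1038167685644/1449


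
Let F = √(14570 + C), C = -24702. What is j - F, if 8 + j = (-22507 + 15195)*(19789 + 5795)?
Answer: -187070216 - 2*I*√2533 ≈ -1.8707e+8 - 100.66*I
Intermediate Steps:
F = 2*I*√2533 (F = √(14570 - 24702) = √(-10132) = 2*I*√2533 ≈ 100.66*I)
j = -187070216 (j = -8 + (-22507 + 15195)*(19789 + 5795) = -8 - 7312*25584 = -8 - 187070208 = -187070216)
j - F = -187070216 - 2*I*√2533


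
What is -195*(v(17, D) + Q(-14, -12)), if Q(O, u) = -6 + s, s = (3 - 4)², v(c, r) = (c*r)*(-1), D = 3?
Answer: 10920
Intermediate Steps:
v(c, r) = -c*r
s = 1 (s = (-1)² = 1)
Q(O, u) = -5 (Q(O, u) = -6 + 1 = -5)
-195*(v(17, D) + Q(-14, -12)) = -195*(-1*17*3 - 5) = -195*(-51 - 5) = -195*(-56) = 10920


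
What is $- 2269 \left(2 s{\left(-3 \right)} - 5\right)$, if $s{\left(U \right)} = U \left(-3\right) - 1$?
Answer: $-24959$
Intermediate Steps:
$s{\left(U \right)} = -1 - 3 U$ ($s{\left(U \right)} = - 3 U - 1 = -1 - 3 U$)
$- 2269 \left(2 s{\left(-3 \right)} - 5\right) = - 2269 \left(2 \left(-1 - -9\right) - 5\right) = - 2269 \left(2 \left(-1 + 9\right) - 5\right) = - 2269 \left(2 \cdot 8 - 5\right) = - 2269 \left(16 - 5\right) = \left(-2269\right) 11 = -24959$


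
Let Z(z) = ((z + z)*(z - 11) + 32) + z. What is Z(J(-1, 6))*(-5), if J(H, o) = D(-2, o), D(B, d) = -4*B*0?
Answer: -160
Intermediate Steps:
D(B, d) = 0
J(H, o) = 0
Z(z) = 32 + z + 2*z*(-11 + z) (Z(z) = ((2*z)*(-11 + z) + 32) + z = (2*z*(-11 + z) + 32) + z = (32 + 2*z*(-11 + z)) + z = 32 + z + 2*z*(-11 + z))
Z(J(-1, 6))*(-5) = (32 - 21*0 + 2*0²)*(-5) = (32 + 0 + 2*0)*(-5) = (32 + 0 + 0)*(-5) = 32*(-5) = -160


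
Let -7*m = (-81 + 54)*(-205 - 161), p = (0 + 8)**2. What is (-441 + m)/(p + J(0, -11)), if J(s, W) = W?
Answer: -12969/371 ≈ -34.957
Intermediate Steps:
p = 64 (p = 8**2 = 64)
m = -9882/7 (m = -(-81 + 54)*(-205 - 161)/7 = -(-27)*(-366)/7 = -1/7*9882 = -9882/7 ≈ -1411.7)
(-441 + m)/(p + J(0, -11)) = (-441 - 9882/7)/(64 - 11) = -12969/7/53 = -12969/7*1/53 = -12969/371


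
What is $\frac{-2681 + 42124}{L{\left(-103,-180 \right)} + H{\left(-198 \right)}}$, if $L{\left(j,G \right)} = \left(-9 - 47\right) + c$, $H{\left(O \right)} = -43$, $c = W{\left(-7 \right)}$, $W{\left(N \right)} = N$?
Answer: $- \frac{39443}{106} \approx -372.1$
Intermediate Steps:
$c = -7$
$L{\left(j,G \right)} = -63$ ($L{\left(j,G \right)} = \left(-9 - 47\right) - 7 = -56 - 7 = -63$)
$\frac{-2681 + 42124}{L{\left(-103,-180 \right)} + H{\left(-198 \right)}} = \frac{-2681 + 42124}{-63 - 43} = \frac{39443}{-106} = 39443 \left(- \frac{1}{106}\right) = - \frac{39443}{106}$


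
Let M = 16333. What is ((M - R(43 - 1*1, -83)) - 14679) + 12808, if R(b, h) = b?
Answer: 14420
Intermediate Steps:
((M - R(43 - 1*1, -83)) - 14679) + 12808 = ((16333 - (43 - 1*1)) - 14679) + 12808 = ((16333 - (43 - 1)) - 14679) + 12808 = ((16333 - 1*42) - 14679) + 12808 = ((16333 - 42) - 14679) + 12808 = (16291 - 14679) + 12808 = 1612 + 12808 = 14420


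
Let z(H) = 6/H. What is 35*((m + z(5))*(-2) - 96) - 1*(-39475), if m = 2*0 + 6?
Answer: 35611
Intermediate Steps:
m = 6 (m = 0 + 6 = 6)
35*((m + z(5))*(-2) - 96) - 1*(-39475) = 35*((6 + 6/5)*(-2) - 96) - 1*(-39475) = 35*((6 + 6*(⅕))*(-2) - 96) + 39475 = 35*((6 + 6/5)*(-2) - 96) + 39475 = 35*((36/5)*(-2) - 96) + 39475 = 35*(-72/5 - 96) + 39475 = 35*(-552/5) + 39475 = -3864 + 39475 = 35611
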